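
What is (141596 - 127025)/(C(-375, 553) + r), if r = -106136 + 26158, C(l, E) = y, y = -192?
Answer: -14571/80170 ≈ -0.18175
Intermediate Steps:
C(l, E) = -192
r = -79978
(141596 - 127025)/(C(-375, 553) + r) = (141596 - 127025)/(-192 - 79978) = 14571/(-80170) = 14571*(-1/80170) = -14571/80170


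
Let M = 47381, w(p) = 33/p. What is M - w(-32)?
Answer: 1516225/32 ≈ 47382.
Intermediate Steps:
M - w(-32) = 47381 - 33/(-32) = 47381 - 33*(-1)/32 = 47381 - 1*(-33/32) = 47381 + 33/32 = 1516225/32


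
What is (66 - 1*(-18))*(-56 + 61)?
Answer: 420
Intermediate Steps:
(66 - 1*(-18))*(-56 + 61) = (66 + 18)*5 = 84*5 = 420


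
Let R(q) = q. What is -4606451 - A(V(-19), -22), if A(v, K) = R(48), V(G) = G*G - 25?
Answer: -4606499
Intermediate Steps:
V(G) = -25 + G² (V(G) = G² - 25 = -25 + G²)
A(v, K) = 48
-4606451 - A(V(-19), -22) = -4606451 - 1*48 = -4606451 - 48 = -4606499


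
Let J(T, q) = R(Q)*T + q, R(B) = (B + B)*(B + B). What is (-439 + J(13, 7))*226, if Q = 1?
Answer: -85880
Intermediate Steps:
R(B) = 4*B**2 (R(B) = (2*B)*(2*B) = 4*B**2)
J(T, q) = q + 4*T (J(T, q) = (4*1**2)*T + q = (4*1)*T + q = 4*T + q = q + 4*T)
(-439 + J(13, 7))*226 = (-439 + (7 + 4*13))*226 = (-439 + (7 + 52))*226 = (-439 + 59)*226 = -380*226 = -85880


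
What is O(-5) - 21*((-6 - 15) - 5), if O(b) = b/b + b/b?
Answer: 548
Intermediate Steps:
O(b) = 2 (O(b) = 1 + 1 = 2)
O(-5) - 21*((-6 - 15) - 5) = 2 - 21*((-6 - 15) - 5) = 2 - 21*(-21 - 5) = 2 - 21*(-26) = 2 + 546 = 548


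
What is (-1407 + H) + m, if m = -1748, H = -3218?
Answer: -6373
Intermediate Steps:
(-1407 + H) + m = (-1407 - 3218) - 1748 = -4625 - 1748 = -6373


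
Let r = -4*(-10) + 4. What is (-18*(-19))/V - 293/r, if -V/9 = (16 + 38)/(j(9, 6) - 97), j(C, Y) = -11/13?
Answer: 320183/5148 ≈ 62.196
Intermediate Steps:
j(C, Y) = -11/13 (j(C, Y) = -11*1/13 = -11/13)
r = 44 (r = 40 + 4 = 44)
V = 1053/212 (V = -9*(16 + 38)/(-11/13 - 97) = -486/(-1272/13) = -486*(-13)/1272 = -9*(-117/212) = 1053/212 ≈ 4.9670)
(-18*(-19))/V - 293/r = (-18*(-19))/(1053/212) - 293/44 = 342*(212/1053) - 293*1/44 = 8056/117 - 293/44 = 320183/5148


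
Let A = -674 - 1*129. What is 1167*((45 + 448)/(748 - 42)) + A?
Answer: 8413/706 ≈ 11.916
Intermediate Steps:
A = -803 (A = -674 - 129 = -803)
1167*((45 + 448)/(748 - 42)) + A = 1167*((45 + 448)/(748 - 42)) - 803 = 1167*(493/706) - 803 = 575331/706 - 803 = 8413/706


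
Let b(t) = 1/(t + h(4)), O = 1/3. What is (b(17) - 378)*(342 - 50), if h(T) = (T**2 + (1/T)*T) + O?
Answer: -11367852/103 ≈ -1.1037e+5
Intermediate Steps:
O = 1/3 (O = 1*(1/3) = 1/3 ≈ 0.33333)
h(T) = 4/3 + T**2 (h(T) = (T**2 + (1/T)*T) + 1/3 = (T**2 + T/T) + 1/3 = (T**2 + 1) + 1/3 = (1 + T**2) + 1/3 = 4/3 + T**2)
b(t) = 1/(52/3 + t) (b(t) = 1/(t + (4/3 + 4**2)) = 1/(t + (4/3 + 16)) = 1/(t + 52/3) = 1/(52/3 + t))
(b(17) - 378)*(342 - 50) = (3/(52 + 3*17) - 378)*(342 - 50) = (3/(52 + 51) - 378)*292 = (3/103 - 378)*292 = -38931/103*292 = -11367852/103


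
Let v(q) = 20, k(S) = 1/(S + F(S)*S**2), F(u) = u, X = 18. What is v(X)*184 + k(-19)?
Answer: 25311039/6878 ≈ 3680.0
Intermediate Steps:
k(S) = 1/(S + S**3) (k(S) = 1/(S + S*S**2) = 1/(S + S**3))
v(X)*184 + k(-19) = 20*184 + 1/(-19 + (-19)**3) = 3680 + 1/(-19 - 6859) = 3680 + 1/(-6878) = 3680 - 1/6878 = 25311039/6878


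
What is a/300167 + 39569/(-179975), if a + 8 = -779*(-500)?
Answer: 186011229/172596025 ≈ 1.0777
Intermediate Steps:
a = 389492 (a = -8 - 779*(-500) = -8 + 389500 = 389492)
a/300167 + 39569/(-179975) = 389492/300167 + 39569/(-179975) = 389492*(1/300167) + 39569*(-1/179975) = 389492/300167 - 39569/179975 = 186011229/172596025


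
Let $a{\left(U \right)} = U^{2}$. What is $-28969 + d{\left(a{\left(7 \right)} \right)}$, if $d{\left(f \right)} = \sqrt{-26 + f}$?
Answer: $-28969 + \sqrt{23} \approx -28964.0$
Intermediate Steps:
$-28969 + d{\left(a{\left(7 \right)} \right)} = -28969 + \sqrt{-26 + 7^{2}} = -28969 + \sqrt{-26 + 49} = -28969 + \sqrt{23}$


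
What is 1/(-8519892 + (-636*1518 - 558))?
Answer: -1/9485898 ≈ -1.0542e-7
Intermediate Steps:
1/(-8519892 + (-636*1518 - 558)) = 1/(-8519892 + (-965448 - 558)) = 1/(-8519892 - 966006) = 1/(-9485898) = -1/9485898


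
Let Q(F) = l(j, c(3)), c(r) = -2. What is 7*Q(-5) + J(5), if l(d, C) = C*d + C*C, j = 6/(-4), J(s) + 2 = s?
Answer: 52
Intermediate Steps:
J(s) = -2 + s
j = -3/2 (j = 6*(-¼) = -3/2 ≈ -1.5000)
l(d, C) = C² + C*d (l(d, C) = C*d + C² = C² + C*d)
Q(F) = 7 (Q(F) = -2*(-2 - 3/2) = -2*(-7/2) = 7)
7*Q(-5) + J(5) = 7*7 + (-2 + 5) = 49 + 3 = 52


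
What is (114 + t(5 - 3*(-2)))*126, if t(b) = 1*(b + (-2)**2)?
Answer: 16254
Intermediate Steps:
t(b) = 4 + b (t(b) = 1*(b + 4) = 1*(4 + b) = 4 + b)
(114 + t(5 - 3*(-2)))*126 = (114 + (4 + (5 - 3*(-2))))*126 = (114 + (4 + (5 - 1*(-6))))*126 = (114 + (4 + (5 + 6)))*126 = (114 + (4 + 11))*126 = (114 + 15)*126 = 129*126 = 16254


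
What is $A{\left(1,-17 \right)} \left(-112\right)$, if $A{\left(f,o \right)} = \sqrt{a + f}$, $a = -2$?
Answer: $- 112 i \approx - 112.0 i$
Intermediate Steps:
$A{\left(f,o \right)} = \sqrt{-2 + f}$
$A{\left(1,-17 \right)} \left(-112\right) = \sqrt{-2 + 1} \left(-112\right) = \sqrt{-1} \left(-112\right) = i \left(-112\right) = - 112 i$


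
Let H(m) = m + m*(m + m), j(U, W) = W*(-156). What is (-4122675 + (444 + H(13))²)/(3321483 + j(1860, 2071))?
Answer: -1163550/999469 ≈ -1.1642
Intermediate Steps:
j(U, W) = -156*W
H(m) = m + 2*m² (H(m) = m + m*(2*m) = m + 2*m²)
(-4122675 + (444 + H(13))²)/(3321483 + j(1860, 2071)) = (-4122675 + (444 + 13*(1 + 2*13))²)/(3321483 - 156*2071) = (-4122675 + (444 + 13*(1 + 26))²)/(3321483 - 323076) = (-4122675 + (444 + 13*27)²)/2998407 = (-4122675 + (444 + 351)²)*(1/2998407) = (-4122675 + 795²)*(1/2998407) = (-4122675 + 632025)*(1/2998407) = -3490650*1/2998407 = -1163550/999469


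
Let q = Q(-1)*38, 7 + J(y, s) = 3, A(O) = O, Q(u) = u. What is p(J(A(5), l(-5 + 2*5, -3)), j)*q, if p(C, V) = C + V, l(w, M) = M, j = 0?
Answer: 152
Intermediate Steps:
J(y, s) = -4 (J(y, s) = -7 + 3 = -4)
q = -38 (q = -1*38 = -38)
p(J(A(5), l(-5 + 2*5, -3)), j)*q = (-4 + 0)*(-38) = -4*(-38) = 152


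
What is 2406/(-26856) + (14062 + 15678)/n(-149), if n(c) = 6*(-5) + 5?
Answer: -26625253/22380 ≈ -1189.7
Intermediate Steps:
n(c) = -25 (n(c) = -30 + 5 = -25)
2406/(-26856) + (14062 + 15678)/n(-149) = 2406/(-26856) + (14062 + 15678)/(-25) = 2406*(-1/26856) + 29740*(-1/25) = -401/4476 - 5948/5 = -26625253/22380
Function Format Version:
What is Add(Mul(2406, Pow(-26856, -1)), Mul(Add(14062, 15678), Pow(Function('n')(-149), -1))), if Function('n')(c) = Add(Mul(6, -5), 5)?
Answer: Rational(-26625253, 22380) ≈ -1189.7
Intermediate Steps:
Function('n')(c) = -25 (Function('n')(c) = Add(-30, 5) = -25)
Add(Mul(2406, Pow(-26856, -1)), Mul(Add(14062, 15678), Pow(Function('n')(-149), -1))) = Add(Mul(2406, Pow(-26856, -1)), Mul(Add(14062, 15678), Pow(-25, -1))) = Add(Mul(2406, Rational(-1, 26856)), Mul(29740, Rational(-1, 25))) = Add(Rational(-401, 4476), Rational(-5948, 5)) = Rational(-26625253, 22380)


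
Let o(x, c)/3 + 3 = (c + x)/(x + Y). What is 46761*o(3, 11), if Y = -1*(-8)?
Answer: -242307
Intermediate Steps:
Y = 8
o(x, c) = -9 + 3*(c + x)/(8 + x) (o(x, c) = -9 + 3*((c + x)/(x + 8)) = -9 + 3*((c + x)/(8 + x)) = -9 + 3*(c + x)/(8 + x))
46761*o(3, 11) = 46761*(3*(-24 + 11 - 2*3)/(8 + 3)) = 46761*(3*(-24 + 11 - 6)/11) = 46761*(3*(1/11)*(-19)) = 46761*(-57/11) = -242307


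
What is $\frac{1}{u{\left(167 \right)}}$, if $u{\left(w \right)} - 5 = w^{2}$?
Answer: $\frac{1}{27894} \approx 3.585 \cdot 10^{-5}$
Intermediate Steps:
$u{\left(w \right)} = 5 + w^{2}$
$\frac{1}{u{\left(167 \right)}} = \frac{1}{5 + 167^{2}} = \frac{1}{5 + 27889} = \frac{1}{27894}$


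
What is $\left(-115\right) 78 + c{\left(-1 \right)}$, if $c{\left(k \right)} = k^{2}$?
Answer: $-8969$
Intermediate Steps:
$\left(-115\right) 78 + c{\left(-1 \right)} = \left(-115\right) 78 + \left(-1\right)^{2} = -8970 + 1 = -8969$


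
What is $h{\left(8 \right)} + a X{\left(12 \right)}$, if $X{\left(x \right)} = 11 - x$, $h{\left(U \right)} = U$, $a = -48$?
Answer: $56$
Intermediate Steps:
$h{\left(8 \right)} + a X{\left(12 \right)} = 8 - 48 \left(11 - 12\right) = 8 - -48 = 8 + 48 = 56$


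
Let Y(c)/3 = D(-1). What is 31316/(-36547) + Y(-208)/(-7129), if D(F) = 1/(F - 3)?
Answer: -892897415/1042174252 ≈ -0.85676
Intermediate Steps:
D(F) = 1/(-3 + F)
Y(c) = -¾ (Y(c) = 3/(-3 - 1) = 3/(-4) = 3*(-¼) = -¾)
31316/(-36547) + Y(-208)/(-7129) = 31316/(-36547) - ¾/(-7129) = 31316*(-1/36547) - ¾*(-1/7129) = -31316/36547 + 3/28516 = -892897415/1042174252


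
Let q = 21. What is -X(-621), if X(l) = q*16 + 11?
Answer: -347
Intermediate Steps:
X(l) = 347 (X(l) = 21*16 + 11 = 336 + 11 = 347)
-X(-621) = -1*347 = -347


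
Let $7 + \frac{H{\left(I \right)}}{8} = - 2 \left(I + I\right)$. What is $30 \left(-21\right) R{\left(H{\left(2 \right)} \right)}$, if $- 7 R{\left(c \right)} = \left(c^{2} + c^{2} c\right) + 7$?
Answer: $-154223370$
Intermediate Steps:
$H{\left(I \right)} = -56 - 32 I$ ($H{\left(I \right)} = -56 + 8 \left(- 2 \left(I + I\right)\right) = -56 + 8 \left(- 2 \cdot 2 I\right) = -56 + 8 \left(- 4 I\right) = -56 - 32 I$)
$R{\left(c \right)} = -1 - \frac{c^{2}}{7} - \frac{c^{3}}{7}$ ($R{\left(c \right)} = - \frac{\left(c^{2} + c^{2} c\right) + 7}{7} = - \frac{\left(c^{2} + c^{3}\right) + 7}{7} = - \frac{7 + c^{2} + c^{3}}{7} = -1 - \frac{c^{2}}{7} - \frac{c^{3}}{7}$)
$30 \left(-21\right) R{\left(H{\left(2 \right)} \right)} = 30 \left(-21\right) \left(-1 - \frac{\left(-56 - 64\right)^{2}}{7} - \frac{\left(-56 - 64\right)^{3}}{7}\right) = - 630 \left(-1 - \frac{\left(-56 - 64\right)^{2}}{7} - \frac{\left(-56 - 64\right)^{3}}{7}\right) = - 630 \left(-1 - \frac{\left(-120\right)^{2}}{7} - \frac{\left(-120\right)^{3}}{7}\right) = - 630 \left(-1 - \frac{14400}{7} - - \frac{1728000}{7}\right) = - 630 \left(-1 - \frac{14400}{7} + \frac{1728000}{7}\right) = \left(-630\right) 244799 = -154223370$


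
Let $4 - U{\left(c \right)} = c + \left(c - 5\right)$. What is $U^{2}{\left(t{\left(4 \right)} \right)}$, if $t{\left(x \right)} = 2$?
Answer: $25$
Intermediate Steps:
$U{\left(c \right)} = 9 - 2 c$ ($U{\left(c \right)} = 4 - \left(c + \left(c - 5\right)\right) = 4 - \left(c + \left(-5 + c\right)\right) = 4 - \left(-5 + 2 c\right) = 9 - 2 c$)
$U^{2}{\left(t{\left(4 \right)} \right)} = \left(9 - 4\right)^{2} = 5^{2} = 25$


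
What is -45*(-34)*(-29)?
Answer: -44370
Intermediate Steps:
-45*(-34)*(-29) = 1530*(-29) = -44370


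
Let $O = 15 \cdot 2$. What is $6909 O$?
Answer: $207270$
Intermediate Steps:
$O = 30$
$6909 O = 6909 \cdot 30 = 207270$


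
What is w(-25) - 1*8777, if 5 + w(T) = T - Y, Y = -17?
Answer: -8790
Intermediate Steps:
w(T) = 12 + T (w(T) = -5 + (T - 1*(-17)) = -5 + (T + 17) = -5 + (17 + T) = 12 + T)
w(-25) - 1*8777 = (12 - 25) - 1*8777 = -13 - 8777 = -8790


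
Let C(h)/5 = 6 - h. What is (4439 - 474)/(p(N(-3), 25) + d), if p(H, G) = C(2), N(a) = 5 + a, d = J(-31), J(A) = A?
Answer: -3965/11 ≈ -360.45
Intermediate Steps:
d = -31
C(h) = 30 - 5*h (C(h) = 5*(6 - h) = 30 - 5*h)
p(H, G) = 20 (p(H, G) = 30 - 5*2 = 30 - 10 = 20)
(4439 - 474)/(p(N(-3), 25) + d) = (4439 - 474)/(20 - 31) = 3965/(-11) = 3965*(-1/11) = -3965/11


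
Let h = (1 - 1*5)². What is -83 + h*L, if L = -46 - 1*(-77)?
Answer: 413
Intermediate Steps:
h = 16 (h = (1 - 5)² = (-4)² = 16)
L = 31 (L = -46 + 77 = 31)
-83 + h*L = -83 + 16*31 = -83 + 496 = 413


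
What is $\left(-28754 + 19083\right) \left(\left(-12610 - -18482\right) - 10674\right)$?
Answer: $46440142$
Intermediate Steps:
$\left(-28754 + 19083\right) \left(\left(-12610 - -18482\right) - 10674\right) = - 9671 \left(\left(-12610 + 18482\right) - 10674\right) = - 9671 \left(5872 - 10674\right) = \left(-9671\right) \left(-4802\right) = 46440142$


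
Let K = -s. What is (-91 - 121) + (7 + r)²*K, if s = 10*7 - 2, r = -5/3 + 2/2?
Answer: -26456/9 ≈ -2939.6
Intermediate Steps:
r = -⅔ (r = -5*⅓ + 2*(½) = -5/3 + 1 = -⅔ ≈ -0.66667)
s = 68 (s = 70 - 2 = 68)
K = -68 (K = -1*68 = -68)
(-91 - 121) + (7 + r)²*K = (-91 - 121) + (7 - ⅔)²*(-68) = -212 + (19/3)²*(-68) = -212 + (361/9)*(-68) = -212 - 24548/9 = -26456/9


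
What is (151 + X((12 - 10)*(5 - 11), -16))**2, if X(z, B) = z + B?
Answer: 15129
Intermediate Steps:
X(z, B) = B + z
(151 + X((12 - 10)*(5 - 11), -16))**2 = (151 + (-16 + (12 - 10)*(5 - 11)))**2 = (151 + (-16 + 2*(-6)))**2 = (151 + (-16 - 12))**2 = (151 - 28)**2 = 123**2 = 15129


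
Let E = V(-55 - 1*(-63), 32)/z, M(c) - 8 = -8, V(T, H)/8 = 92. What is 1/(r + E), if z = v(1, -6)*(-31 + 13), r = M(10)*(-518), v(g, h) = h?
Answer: 27/184 ≈ 0.14674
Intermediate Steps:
V(T, H) = 736 (V(T, H) = 8*92 = 736)
M(c) = 0 (M(c) = 8 - 8 = 0)
r = 0 (r = 0*(-518) = 0)
z = 108 (z = -6*(-31 + 13) = -6*(-18) = 108)
E = 184/27 (E = 736/108 = 736*(1/108) = 184/27 ≈ 6.8148)
1/(r + E) = 1/(0 + 184/27) = 1/(184/27) = 27/184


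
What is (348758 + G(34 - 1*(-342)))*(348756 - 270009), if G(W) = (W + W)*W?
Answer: 49729517970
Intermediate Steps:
G(W) = 2*W**2 (G(W) = (2*W)*W = 2*W**2)
(348758 + G(34 - 1*(-342)))*(348756 - 270009) = (348758 + 2*(34 - 1*(-342))**2)*(348756 - 270009) = (348758 + 2*(34 + 342)**2)*78747 = (348758 + 2*376**2)*78747 = (348758 + 2*141376)*78747 = (348758 + 282752)*78747 = 631510*78747 = 49729517970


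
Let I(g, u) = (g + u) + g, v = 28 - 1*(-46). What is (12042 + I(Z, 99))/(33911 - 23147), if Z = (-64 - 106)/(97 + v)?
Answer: 2075771/1840644 ≈ 1.1277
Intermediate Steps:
v = 74 (v = 28 + 46 = 74)
Z = -170/171 (Z = (-64 - 106)/(97 + 74) = -170/171 ≈ -0.99415)
I(g, u) = u + 2*g
(12042 + I(Z, 99))/(33911 - 23147) = (12042 + (99 + 2*(-170/171)))/(33911 - 23147) = (12042 + (99 - 340/171))/10764 = (12042 + 16589/171)*(1/10764) = (2075771/171)*(1/10764) = 2075771/1840644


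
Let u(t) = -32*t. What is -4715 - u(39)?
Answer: -3467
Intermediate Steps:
-4715 - u(39) = -4715 - (-32)*39 = -4715 - 1*(-1248) = -4715 + 1248 = -3467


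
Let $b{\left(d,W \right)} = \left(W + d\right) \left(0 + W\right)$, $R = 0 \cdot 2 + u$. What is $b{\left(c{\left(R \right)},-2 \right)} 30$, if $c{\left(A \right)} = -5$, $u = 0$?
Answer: $420$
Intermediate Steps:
$R = 0$ ($R = 0 \cdot 2 + 0 = 0 + 0 = 0$)
$b{\left(d,W \right)} = W \left(W + d\right)$ ($b{\left(d,W \right)} = \left(W + d\right) W = W \left(W + d\right)$)
$b{\left(c{\left(R \right)},-2 \right)} 30 = - 2 \left(-2 - 5\right) 30 = \left(-2\right) \left(-7\right) 30 = 14 \cdot 30 = 420$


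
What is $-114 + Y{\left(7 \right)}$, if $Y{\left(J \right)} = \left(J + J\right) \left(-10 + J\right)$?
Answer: $-156$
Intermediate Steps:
$Y{\left(J \right)} = 2 J \left(-10 + J\right)$
$-114 + Y{\left(7 \right)} = -114 + 2 \cdot 7 \left(-10 + 7\right) = -114 + 2 \cdot 7 \left(-3\right) = -114 - 42 = -156$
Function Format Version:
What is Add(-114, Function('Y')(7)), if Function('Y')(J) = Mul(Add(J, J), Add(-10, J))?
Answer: -156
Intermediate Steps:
Function('Y')(J) = Mul(2, J, Add(-10, J)) (Function('Y')(J) = Mul(Mul(2, J), Add(-10, J)) = Mul(2, J, Add(-10, J)))
Add(-114, Function('Y')(7)) = Add(-114, Mul(2, 7, Add(-10, 7))) = Add(-114, Mul(2, 7, -3)) = Add(-114, -42) = -156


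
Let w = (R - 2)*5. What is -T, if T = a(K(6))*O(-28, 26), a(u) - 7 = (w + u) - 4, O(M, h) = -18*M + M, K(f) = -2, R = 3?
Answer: -2856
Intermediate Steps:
O(M, h) = -17*M
w = 5 (w = (3 - 2)*5 = 1*5 = 5)
a(u) = 8 + u (a(u) = 7 + ((5 + u) - 4) = 7 + (1 + u) = 8 + u)
T = 2856 (T = (8 - 2)*(-17*(-28)) = 6*476 = 2856)
-T = -1*2856 = -2856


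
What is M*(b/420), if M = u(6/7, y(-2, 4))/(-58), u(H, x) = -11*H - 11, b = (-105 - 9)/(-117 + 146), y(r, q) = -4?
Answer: -2717/824180 ≈ -0.0032966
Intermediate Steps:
b = -114/29 ≈ -3.9310
u(H, x) = -11 - 11*H
M = 143/406 (M = (-11 - 66/7)/(-58) = (-11 - 66/7)*(-1/58) = -143/7*(-1/58) = 143/406 ≈ 0.35222)
M*(b/420) = 143*(-114/29/420)/406 = 143*(-114/29*1/420)/406 = (143/406)*(-19/2030) = -2717/824180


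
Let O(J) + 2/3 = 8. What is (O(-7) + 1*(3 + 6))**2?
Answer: 2401/9 ≈ 266.78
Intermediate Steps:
O(J) = 22/3 (O(J) = -2/3 + 8 = 22/3)
(O(-7) + 1*(3 + 6))**2 = (22/3 + 1*(3 + 6))**2 = (22/3 + 1*9)**2 = (22/3 + 9)**2 = (49/3)**2 = 2401/9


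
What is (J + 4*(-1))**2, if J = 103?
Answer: 9801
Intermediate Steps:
(J + 4*(-1))**2 = (103 + 4*(-1))**2 = (103 - 4)**2 = 99**2 = 9801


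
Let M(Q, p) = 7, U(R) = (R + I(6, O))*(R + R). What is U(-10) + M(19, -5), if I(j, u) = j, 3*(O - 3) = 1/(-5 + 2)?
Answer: 87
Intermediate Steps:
O = 26/9 (O = 3 + 1/(3*(-5 + 2)) = 3 + (⅓)/(-3) = 3 + (⅓)*(-⅓) = 3 - ⅑ = 26/9 ≈ 2.8889)
U(R) = 2*R*(6 + R) (U(R) = (R + 6)*(R + R) = (6 + R)*(2*R) = 2*R*(6 + R))
U(-10) + M(19, -5) = 2*(-10)*(6 - 10) + 7 = 2*(-10)*(-4) + 7 = 80 + 7 = 87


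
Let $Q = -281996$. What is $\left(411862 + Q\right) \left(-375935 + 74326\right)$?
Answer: $-39168754394$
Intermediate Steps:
$\left(411862 + Q\right) \left(-375935 + 74326\right) = \left(411862 - 281996\right) \left(-375935 + 74326\right) = 129866 \left(-301609\right) = -39168754394$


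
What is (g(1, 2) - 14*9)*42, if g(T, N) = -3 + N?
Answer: -5334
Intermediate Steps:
(g(1, 2) - 14*9)*42 = ((-3 + 2) - 14*9)*42 = (-1 - 126)*42 = -127*42 = -5334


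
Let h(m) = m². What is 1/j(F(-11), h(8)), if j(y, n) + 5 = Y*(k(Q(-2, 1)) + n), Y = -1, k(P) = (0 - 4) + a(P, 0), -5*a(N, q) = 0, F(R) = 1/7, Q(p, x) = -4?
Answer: -1/65 ≈ -0.015385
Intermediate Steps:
F(R) = ⅐
a(N, q) = 0 (a(N, q) = -⅕*0 = 0)
k(P) = -4 (k(P) = (0 - 4) + 0 = -4 + 0 = -4)
j(y, n) = -1 - n (j(y, n) = -5 - (-4 + n) = -5 + (4 - n) = -1 - n)
1/j(F(-11), h(8)) = 1/(-1 - 1*8²) = 1/(-1 - 1*64) = 1/(-1 - 64) = 1/(-65) = -1/65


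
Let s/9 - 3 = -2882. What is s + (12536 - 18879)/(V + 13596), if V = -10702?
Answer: -74992777/2894 ≈ -25913.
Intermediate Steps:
s = -25911 (s = 27 + 9*(-2882) = 27 - 25938 = -25911)
s + (12536 - 18879)/(V + 13596) = -25911 + (12536 - 18879)/(-10702 + 13596) = -25911 - 6343/2894 = -74992777/2894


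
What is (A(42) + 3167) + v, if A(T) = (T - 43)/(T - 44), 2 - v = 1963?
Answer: 2413/2 ≈ 1206.5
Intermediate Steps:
v = -1961 (v = 2 - 1*1963 = 2 - 1963 = -1961)
A(T) = (-43 + T)/(-44 + T)
(A(42) + 3167) + v = ((-43 + 42)/(-44 + 42) + 3167) - 1961 = (-1/(-2) + 3167) - 1961 = (-½*(-1) + 3167) - 1961 = (½ + 3167) - 1961 = 6335/2 - 1961 = 2413/2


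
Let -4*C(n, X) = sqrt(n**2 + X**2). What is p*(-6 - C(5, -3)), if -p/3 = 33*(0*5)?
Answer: 0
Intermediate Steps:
C(n, X) = -sqrt(X**2 + n**2)/4 (C(n, X) = -sqrt(n**2 + X**2)/4 = -sqrt(X**2 + n**2)/4)
p = 0 (p = -99*0*5 = -99*0 = -3*0 = 0)
p*(-6 - C(5, -3)) = 0*(-6 - (-1)*sqrt((-3)**2 + 5**2)/4) = 0*(-6 - (-1)*sqrt(9 + 25)/4) = 0*(-6 - (-1)*sqrt(34)/4) = 0*(-6 + sqrt(34)/4) = 0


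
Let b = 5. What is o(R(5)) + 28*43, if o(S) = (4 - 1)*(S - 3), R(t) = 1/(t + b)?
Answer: 11953/10 ≈ 1195.3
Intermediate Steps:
R(t) = 1/(5 + t) (R(t) = 1/(t + 5) = 1/(5 + t))
o(S) = -9 + 3*S (o(S) = 3*(-3 + S) = -9 + 3*S)
o(R(5)) + 28*43 = (-9 + 3/(5 + 5)) + 28*43 = (-9 + 3/10) + 1204 = -87/10 + 1204 = 11953/10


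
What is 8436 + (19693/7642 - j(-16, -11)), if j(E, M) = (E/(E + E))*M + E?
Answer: 32325954/3821 ≈ 8460.1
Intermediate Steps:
j(E, M) = E + M/2 (j(E, M) = (E/((2*E)))*M + E = ((1/(2*E))*E)*M + E = M/2 + E = E + M/2)
8436 + (19693/7642 - j(-16, -11)) = 8436 + (19693/7642 - (-16 + (½)*(-11))) = 8436 + (19693*(1/7642) - (-16 - 11/2)) = 8436 + (19693/7642 - 1*(-43/2)) = 8436 + (19693/7642 + 43/2) = 8436 + 91998/3821 = 32325954/3821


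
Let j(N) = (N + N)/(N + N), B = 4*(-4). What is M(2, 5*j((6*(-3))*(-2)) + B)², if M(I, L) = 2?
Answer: 4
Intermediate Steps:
B = -16
j(N) = 1 (j(N) = (2*N)/((2*N)) = (2*N)*(1/(2*N)) = 1)
M(2, 5*j((6*(-3))*(-2)) + B)² = 2² = 4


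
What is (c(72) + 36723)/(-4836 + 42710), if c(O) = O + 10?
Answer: 36805/37874 ≈ 0.97178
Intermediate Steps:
c(O) = 10 + O
(c(72) + 36723)/(-4836 + 42710) = ((10 + 72) + 36723)/(-4836 + 42710) = (82 + 36723)/37874 = 36805*(1/37874) = 36805/37874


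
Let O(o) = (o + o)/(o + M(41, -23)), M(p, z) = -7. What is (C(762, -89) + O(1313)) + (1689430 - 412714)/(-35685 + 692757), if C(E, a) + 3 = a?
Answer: -3148152199/35755668 ≈ -88.046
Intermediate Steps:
C(E, a) = -3 + a
O(o) = 2*o/(-7 + o) (O(o) = (o + o)/(o - 7) = (2*o)/(-7 + o) = 2*o/(-7 + o))
(C(762, -89) + O(1313)) + (1689430 - 412714)/(-35685 + 692757) = ((-3 - 89) + 2*1313/(-7 + 1313)) + (1689430 - 412714)/(-35685 + 692757) = (-92 + 2*1313/1306) + 1276716/657072 = (-92 + 2*1313*(1/1306)) + 1276716*(1/657072) = (-92 + 1313/653) + 106393/54756 = -58763/653 + 106393/54756 = -3148152199/35755668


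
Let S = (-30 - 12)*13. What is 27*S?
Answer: -14742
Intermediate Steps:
S = -546 (S = -42*13 = -546)
27*S = 27*(-546) = -14742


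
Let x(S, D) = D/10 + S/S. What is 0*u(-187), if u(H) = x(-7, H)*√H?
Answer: 0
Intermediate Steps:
x(S, D) = 1 + D/10 (x(S, D) = D*(⅒) + 1 = D/10 + 1 = 1 + D/10)
u(H) = √H*(1 + H/10) (u(H) = (1 + H/10)*√H = √H*(1 + H/10))
0*u(-187) = 0*(√(-187)*(10 - 187)/10) = 0*((⅒)*(I*√187)*(-177)) = 0*(-177*I*√187/10) = 0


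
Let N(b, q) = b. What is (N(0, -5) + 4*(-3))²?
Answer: 144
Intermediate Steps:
(N(0, -5) + 4*(-3))² = (0 + 4*(-3))² = (0 - 12)² = (-12)² = 144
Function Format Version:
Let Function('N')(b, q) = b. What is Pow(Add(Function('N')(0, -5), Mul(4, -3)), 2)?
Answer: 144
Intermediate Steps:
Pow(Add(Function('N')(0, -5), Mul(4, -3)), 2) = Pow(Add(0, Mul(4, -3)), 2) = Pow(Add(0, -12), 2) = Pow(-12, 2) = 144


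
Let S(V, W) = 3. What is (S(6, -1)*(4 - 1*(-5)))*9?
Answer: 243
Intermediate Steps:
(S(6, -1)*(4 - 1*(-5)))*9 = (3*(4 - 1*(-5)))*9 = (3*(4 + 5))*9 = (3*9)*9 = 27*9 = 243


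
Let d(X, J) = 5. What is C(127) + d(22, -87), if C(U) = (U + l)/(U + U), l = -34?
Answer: 1363/254 ≈ 5.3661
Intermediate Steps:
C(U) = (-34 + U)/(2*U) (C(U) = (U - 34)/(U + U) = (-34 + U)/((2*U)) = (-34 + U)*(1/(2*U)) = (-34 + U)/(2*U))
C(127) + d(22, -87) = (½)*(-34 + 127)/127 + 5 = (½)*(1/127)*93 + 5 = 93/254 + 5 = 1363/254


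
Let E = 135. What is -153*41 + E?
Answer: -6138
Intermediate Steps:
-153*41 + E = -153*41 + 135 = -6273 + 135 = -6138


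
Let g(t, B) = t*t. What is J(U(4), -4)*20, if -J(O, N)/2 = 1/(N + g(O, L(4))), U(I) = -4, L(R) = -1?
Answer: -10/3 ≈ -3.3333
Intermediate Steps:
g(t, B) = t²
J(O, N) = -2/(N + O²)
J(U(4), -4)*20 = -2/(-4 + (-4)²)*20 = -2/(-4 + 16)*20 = -2/12*20 = -2*1/12*20 = -⅙*20 = -10/3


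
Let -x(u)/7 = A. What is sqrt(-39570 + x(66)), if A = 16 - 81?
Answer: I*sqrt(39115) ≈ 197.78*I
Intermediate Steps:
A = -65
x(u) = 455 (x(u) = -7*(-65) = 455)
sqrt(-39570 + x(66)) = sqrt(-39570 + 455) = sqrt(-39115) = I*sqrt(39115)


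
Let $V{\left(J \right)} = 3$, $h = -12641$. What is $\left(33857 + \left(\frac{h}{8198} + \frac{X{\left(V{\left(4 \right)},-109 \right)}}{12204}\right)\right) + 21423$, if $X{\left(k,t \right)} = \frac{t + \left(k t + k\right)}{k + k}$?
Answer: $\frac{16591560742121}{300145176} \approx 55278.0$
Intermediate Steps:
$X{\left(k,t \right)} = \frac{k + t + k t}{2 k}$ ($X{\left(k,t \right)} = \frac{t + \left(k + k t\right)}{2 k} = \left(k + t + k t\right) \frac{1}{2 k} = \frac{k + t + k t}{2 k}$)
$\left(33857 + \left(\frac{h}{8198} + \frac{X{\left(V{\left(4 \right)},-109 \right)}}{12204}\right)\right) + 21423 = \left(33857 - \left(\frac{12641}{8198} - \frac{\frac{1}{2} \cdot \frac{1}{3} \left(-109 + 3 \left(1 - 109\right)\right)}{12204}\right)\right) + 21423 = \left(33857 - \left(\frac{12641}{8198} - \frac{1}{2} \cdot \frac{1}{3} \left(-109 + 3 \left(-108\right)\right) \frac{1}{12204}\right)\right) + 21423 = \left(33857 - \left(\frac{12641}{8198} - \frac{1}{2} \cdot \frac{1}{3} \left(-109 - 324\right) \frac{1}{12204}\right)\right) + 21423 = \left(33857 - \left(\frac{12641}{8198} - \frac{1}{2} \cdot \frac{1}{3} \left(-433\right) \frac{1}{12204}\right)\right) + 21423 = \left(33857 - \frac{464587159}{300145176}\right) + 21423 = \frac{10161550636673}{300145176} + 21423 = \frac{16591560742121}{300145176}$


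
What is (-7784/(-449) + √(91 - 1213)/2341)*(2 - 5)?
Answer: -23352/449 - 3*I*√1122/2341 ≈ -52.009 - 0.042926*I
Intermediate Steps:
(-7784/(-449) + √(91 - 1213)/2341)*(2 - 5) = (-7784*(-1/449) + √(-1122)*(1/2341))*(-3) = (7784/449 + (I*√1122)*(1/2341))*(-3) = (7784/449 + I*√1122/2341)*(-3) = -23352/449 - 3*I*√1122/2341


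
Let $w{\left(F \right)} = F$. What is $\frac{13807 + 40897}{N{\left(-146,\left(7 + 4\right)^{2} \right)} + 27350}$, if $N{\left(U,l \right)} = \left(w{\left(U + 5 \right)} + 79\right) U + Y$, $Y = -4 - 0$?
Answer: $\frac{27352}{18199} \approx 1.5029$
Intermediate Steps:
$Y = -4$ ($Y = -4 + 0 = -4$)
$N{\left(U,l \right)} = -4 + U \left(84 + U\right)$ ($N{\left(U,l \right)} = \left(\left(U + 5\right) + 79\right) U - 4 = \left(\left(5 + U\right) + 79\right) U - 4 = \left(84 + U\right) U - 4 = U \left(84 + U\right) - 4 = -4 + U \left(84 + U\right)$)
$\frac{13807 + 40897}{N{\left(-146,\left(7 + 4\right)^{2} \right)} + 27350} = \frac{13807 + 40897}{\left(-4 + \left(-146\right)^{2} + 84 \left(-146\right)\right) + 27350} = \frac{54704}{\left(-4 + 21316 - 12264\right) + 27350} = \frac{54704}{9048 + 27350} = \frac{54704}{36398} = 54704 \cdot \frac{1}{36398} = \frac{27352}{18199}$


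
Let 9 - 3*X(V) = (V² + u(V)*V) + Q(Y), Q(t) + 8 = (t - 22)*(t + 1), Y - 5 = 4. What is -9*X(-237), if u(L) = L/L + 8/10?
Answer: 833931/5 ≈ 1.6679e+5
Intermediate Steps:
Y = 9 (Y = 5 + 4 = 9)
Q(t) = -8 + (1 + t)*(-22 + t) (Q(t) = -8 + (t - 22)*(t + 1) = -8 + (-22 + t)*(1 + t) = -8 + (1 + t)*(-22 + t))
u(L) = 9/5 (u(L) = 1 + 8*(⅒) = 1 + ⅘ = 9/5)
X(V) = 49 - 3*V/5 - V²/3 (X(V) = 3 - ((V² + 9*V/5) + (-30 + 9² - 21*9))/3 = 3 - ((V² + 9*V/5) + (-30 + 81 - 189))/3 = 3 - ((V² + 9*V/5) - 138)/3 = 3 - (-138 + V² + 9*V/5)/3 = 3 + (46 - 3*V/5 - V²/3) = 49 - 3*V/5 - V²/3)
-9*X(-237) = -9*(49 - ⅗*(-237) - ⅓*(-237)²) = -9*(49 + 711/5 - ⅓*56169) = -9*(49 + 711/5 - 18723) = -9*(-92659/5) = 833931/5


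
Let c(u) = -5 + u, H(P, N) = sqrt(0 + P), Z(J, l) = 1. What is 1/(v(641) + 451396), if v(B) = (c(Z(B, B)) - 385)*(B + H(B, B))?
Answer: 202047/40725993448 + 389*sqrt(641)/40725993448 ≈ 5.2030e-6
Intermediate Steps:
H(P, N) = sqrt(P)
v(B) = -389*B - 389*sqrt(B) (v(B) = ((-5 + 1) - 385)*(B + sqrt(B)) = (-4 - 385)*(B + sqrt(B)) = -389*(B + sqrt(B)) = -389*B - 389*sqrt(B))
1/(v(641) + 451396) = 1/((-389*641 - 389*sqrt(641)) + 451396) = 1/((-249349 - 389*sqrt(641)) + 451396) = 1/(202047 - 389*sqrt(641))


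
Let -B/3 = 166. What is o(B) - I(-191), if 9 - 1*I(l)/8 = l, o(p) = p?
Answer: -2098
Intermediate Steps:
B = -498 (B = -3*166 = -498)
I(l) = 72 - 8*l
o(B) - I(-191) = -498 - (72 - 8*(-191)) = -498 - (72 + 1528) = -498 - 1*1600 = -498 - 1600 = -2098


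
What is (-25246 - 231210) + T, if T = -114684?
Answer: -371140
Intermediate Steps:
(-25246 - 231210) + T = (-25246 - 231210) - 114684 = -256456 - 114684 = -371140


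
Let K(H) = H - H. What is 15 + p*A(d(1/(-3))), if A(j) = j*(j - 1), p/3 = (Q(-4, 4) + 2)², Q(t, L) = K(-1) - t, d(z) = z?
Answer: 63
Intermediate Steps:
K(H) = 0
Q(t, L) = -t (Q(t, L) = 0 - t = -t)
p = 108 (p = 3*(-1*(-4) + 2)² = 3*(4 + 2)² = 3*6² = 3*36 = 108)
A(j) = j*(-1 + j)
15 + p*A(d(1/(-3))) = 15 + 108*((1/(-3))*(-1 + 1/(-3))) = 15 + 108*((1*(-⅓))*(-1 + 1*(-⅓))) = 15 + 108*(-(-1 - ⅓)/3) = 15 + 108*(-⅓*(-4/3)) = 15 + 108*(4/9) = 15 + 48 = 63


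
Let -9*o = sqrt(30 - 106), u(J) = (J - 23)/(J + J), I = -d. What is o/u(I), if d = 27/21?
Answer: -2*I*sqrt(19)/85 ≈ -0.10256*I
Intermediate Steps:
d = 9/7 (d = 27*(1/21) = 9/7 ≈ 1.2857)
I = -9/7 (I = -1*9/7 = -9/7 ≈ -1.2857)
u(J) = (-23 + J)/(2*J) (u(J) = (-23 + J)/((2*J)) = (-23 + J)*(1/(2*J)) = (-23 + J)/(2*J))
o = -2*I*sqrt(19)/9 (o = -sqrt(30 - 106)/9 = -2*I*sqrt(19)/9 ≈ -0.96864*I)
o/u(I) = (-2*I*sqrt(19)/9)/(((-23 - 9/7)/(2*(-9/7)))) = (-2*I*sqrt(19)/9)/(((1/2)*(-7/9)*(-170/7))) = (-2*I*sqrt(19)/9)/(85/9) = -2*I*sqrt(19)/9*(9/85) = -2*I*sqrt(19)/85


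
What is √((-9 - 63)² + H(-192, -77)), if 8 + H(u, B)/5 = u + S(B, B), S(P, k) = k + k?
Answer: √3414 ≈ 58.429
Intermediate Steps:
S(P, k) = 2*k
H(u, B) = -40 + 5*u + 10*B (H(u, B) = -40 + 5*(u + 2*B) = -40 + (5*u + 10*B) = -40 + 5*u + 10*B)
√((-9 - 63)² + H(-192, -77)) = √((-9 - 63)² + (-40 + 5*(-192) + 10*(-77))) = √((-72)² + (-40 - 960 - 770)) = √(5184 - 1770) = √3414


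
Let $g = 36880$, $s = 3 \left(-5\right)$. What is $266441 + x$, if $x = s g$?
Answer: $-286759$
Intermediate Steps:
$s = -15$
$x = -553200$ ($x = \left(-15\right) 36880 = -553200$)
$266441 + x = 266441 - 553200 = -286759$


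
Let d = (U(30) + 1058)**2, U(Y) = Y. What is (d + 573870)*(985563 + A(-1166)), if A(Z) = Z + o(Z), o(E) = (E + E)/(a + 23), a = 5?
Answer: 12110304952344/7 ≈ 1.7300e+12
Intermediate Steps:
o(E) = E/14 (o(E) = (E + E)/(5 + 23) = (2*E)/28 = (2*E)*(1/28) = E/14)
A(Z) = 15*Z/14 (A(Z) = Z + Z/14 = 15*Z/14)
d = 1183744 (d = (30 + 1058)**2 = 1088**2 = 1183744)
(d + 573870)*(985563 + A(-1166)) = (1183744 + 573870)*(985563 + (15/14)*(-1166)) = 1757614*(985563 - 8745/7) = 1757614*(6890196/7) = 12110304952344/7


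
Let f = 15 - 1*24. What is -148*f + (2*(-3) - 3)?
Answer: 1323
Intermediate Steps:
f = -9 (f = 15 - 24 = -9)
-148*f + (2*(-3) - 3) = -148*(-9) + (2*(-3) - 3) = 1332 + (-6 - 3) = 1332 - 9 = 1323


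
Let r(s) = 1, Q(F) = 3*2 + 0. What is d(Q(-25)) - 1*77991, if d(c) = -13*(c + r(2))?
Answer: -78082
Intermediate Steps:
Q(F) = 6 (Q(F) = 6 + 0 = 6)
d(c) = -13 - 13*c (d(c) = -13*(c + 1) = -13*(1 + c) = -13 - 13*c)
d(Q(-25)) - 1*77991 = (-13 - 13*6) - 1*77991 = (-13 - 78) - 77991 = -91 - 77991 = -78082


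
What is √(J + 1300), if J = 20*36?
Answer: 2*√505 ≈ 44.944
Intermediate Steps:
J = 720
√(J + 1300) = √(720 + 1300) = √2020 = 2*√505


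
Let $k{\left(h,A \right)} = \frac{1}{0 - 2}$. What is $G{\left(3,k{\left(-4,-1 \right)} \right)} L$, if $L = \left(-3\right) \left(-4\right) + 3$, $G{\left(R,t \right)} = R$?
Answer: $45$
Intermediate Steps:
$k{\left(h,A \right)} = - \frac{1}{2}$ ($k{\left(h,A \right)} = \frac{1}{-2} = - \frac{1}{2}$)
$L = 15$ ($L = 12 + 3 = 15$)
$G{\left(3,k{\left(-4,-1 \right)} \right)} L = 3 \cdot 15 = 45$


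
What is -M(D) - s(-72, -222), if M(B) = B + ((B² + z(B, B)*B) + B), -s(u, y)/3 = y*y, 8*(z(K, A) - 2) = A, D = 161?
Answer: 944375/8 ≈ 1.1805e+5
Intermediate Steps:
z(K, A) = 2 + A/8
s(u, y) = -3*y² (s(u, y) = -3*y*y = -3*y²)
M(B) = B² + 2*B + B*(2 + B/8) (M(B) = B + ((B² + (2 + B/8)*B) + B) = B + ((B² + B*(2 + B/8)) + B) = B + (B + B² + B*(2 + B/8)) = B² + 2*B + B*(2 + B/8))
-M(D) - s(-72, -222) = -161*(32 + 9*161)/8 - (-3)*(-222)² = -161*(32 + 1449)/8 - (-3)*49284 = -161*1481/8 - 1*(-147852) = -1*238441/8 + 147852 = -238441/8 + 147852 = 944375/8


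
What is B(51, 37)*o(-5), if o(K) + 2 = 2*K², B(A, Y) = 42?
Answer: 2016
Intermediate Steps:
o(K) = -2 + 2*K²
B(51, 37)*o(-5) = 42*(-2 + 2*(-5)²) = 42*(-2 + 2*25) = 42*(-2 + 50) = 42*48 = 2016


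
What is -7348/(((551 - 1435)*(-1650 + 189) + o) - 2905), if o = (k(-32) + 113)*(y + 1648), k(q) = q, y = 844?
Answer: -7348/1490471 ≈ -0.0049300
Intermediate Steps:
o = 201852 (o = (-32 + 113)*(844 + 1648) = 81*2492 = 201852)
-7348/(((551 - 1435)*(-1650 + 189) + o) - 2905) = -7348/(((551 - 1435)*(-1650 + 189) + 201852) - 2905) = -7348/((-884*(-1461) + 201852) - 2905) = -7348/((1291524 + 201852) - 2905) = -7348/(1493376 - 2905) = -7348/1490471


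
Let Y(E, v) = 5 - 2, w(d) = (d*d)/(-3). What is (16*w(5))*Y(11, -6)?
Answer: -400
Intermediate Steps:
w(d) = -d²/3 (w(d) = d²*(-⅓) = -d²/3)
Y(E, v) = 3
(16*w(5))*Y(11, -6) = (16*(-⅓*5²))*3 = (16*(-⅓*25))*3 = (16*(-25/3))*3 = -400/3*3 = -400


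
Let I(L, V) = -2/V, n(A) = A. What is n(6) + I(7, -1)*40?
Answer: 86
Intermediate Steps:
n(6) + I(7, -1)*40 = 6 - 2/(-1)*40 = 6 - 2*(-1)*40 = 6 + 2*40 = 6 + 80 = 86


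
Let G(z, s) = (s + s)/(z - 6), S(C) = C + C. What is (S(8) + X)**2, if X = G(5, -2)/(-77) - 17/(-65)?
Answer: 6581914641/25050025 ≈ 262.75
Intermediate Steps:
S(C) = 2*C
G(z, s) = 2*s/(-6 + z) (G(z, s) = (2*s)/(-6 + z) = 2*s/(-6 + z))
X = 1049/5005 (X = (2*(-2)/(-6 + 5))/(-77) - 17/(-65) = (2*(-2)/(-1))*(-1/77) - 17*(-1/65) = (2*(-2)*(-1))*(-1/77) + 17/65 = 4*(-1/77) + 17/65 = -4/77 + 17/65 = 1049/5005 ≈ 0.20959)
(S(8) + X)**2 = (2*8 + 1049/5005)**2 = (16 + 1049/5005)**2 = (81129/5005)**2 = 6581914641/25050025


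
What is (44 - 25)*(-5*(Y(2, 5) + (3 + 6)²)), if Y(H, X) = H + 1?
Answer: -7980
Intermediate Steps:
Y(H, X) = 1 + H
(44 - 25)*(-5*(Y(2, 5) + (3 + 6)²)) = (44 - 25)*(-5*((1 + 2) + (3 + 6)²)) = 19*(-5*(3 + 9²)) = 19*(-5*(3 + 81)) = 19*(-5*84) = 19*(-420) = -7980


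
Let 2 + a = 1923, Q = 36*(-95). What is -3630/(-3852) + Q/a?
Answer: -1033435/1233282 ≈ -0.83796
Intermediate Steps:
Q = -3420
a = 1921 (a = -2 + 1923 = 1921)
-3630/(-3852) + Q/a = -3630/(-3852) - 3420/1921 = -3630*(-1/3852) - 3420*1/1921 = 605/642 - 3420/1921 = -1033435/1233282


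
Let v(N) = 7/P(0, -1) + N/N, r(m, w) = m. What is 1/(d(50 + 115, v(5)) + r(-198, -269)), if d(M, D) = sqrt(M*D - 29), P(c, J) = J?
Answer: -198/40223 - I*sqrt(1019)/40223 ≈ -0.0049226 - 0.00079362*I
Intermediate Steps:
v(N) = -6 (v(N) = 7/(-1) + N/N = 7*(-1) + 1 = -7 + 1 = -6)
d(M, D) = sqrt(-29 + D*M) (d(M, D) = sqrt(D*M - 29) = sqrt(-29 + D*M))
1/(d(50 + 115, v(5)) + r(-198, -269)) = 1/(sqrt(-29 - 6*(50 + 115)) - 198) = 1/(sqrt(-29 - 6*165) - 198) = 1/(sqrt(-29 - 990) - 198) = 1/(sqrt(-1019) - 198) = 1/(I*sqrt(1019) - 198) = 1/(-198 + I*sqrt(1019))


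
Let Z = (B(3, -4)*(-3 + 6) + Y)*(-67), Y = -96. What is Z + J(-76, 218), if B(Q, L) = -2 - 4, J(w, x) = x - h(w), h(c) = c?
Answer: 7932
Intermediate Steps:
J(w, x) = x - w
B(Q, L) = -6
Z = 7638 (Z = (-6*(-3 + 6) - 96)*(-67) = (-6*3 - 96)*(-67) = (-18 - 96)*(-67) = -114*(-67) = 7638)
Z + J(-76, 218) = 7638 + (218 - 1*(-76)) = 7638 + (218 + 76) = 7638 + 294 = 7932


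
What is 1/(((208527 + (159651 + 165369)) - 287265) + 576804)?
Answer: 1/823086 ≈ 1.2149e-6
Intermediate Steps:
1/(((208527 + (159651 + 165369)) - 287265) + 576804) = 1/(((208527 + 325020) - 287265) + 576804) = 1/((533547 - 287265) + 576804) = 1/(246282 + 576804) = 1/823086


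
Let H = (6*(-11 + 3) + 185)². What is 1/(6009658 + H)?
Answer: 1/6028427 ≈ 1.6588e-7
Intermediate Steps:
H = 18769 (H = (6*(-8) + 185)² = (-48 + 185)² = 137² = 18769)
1/(6009658 + H) = 1/(6009658 + 18769) = 1/6028427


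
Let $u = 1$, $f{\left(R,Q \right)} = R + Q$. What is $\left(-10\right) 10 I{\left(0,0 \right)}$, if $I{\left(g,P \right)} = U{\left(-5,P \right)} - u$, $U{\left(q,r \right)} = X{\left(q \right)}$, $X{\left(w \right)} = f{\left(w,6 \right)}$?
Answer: $0$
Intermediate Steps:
$f{\left(R,Q \right)} = Q + R$
$X{\left(w \right)} = 6 + w$
$U{\left(q,r \right)} = 6 + q$
$I{\left(g,P \right)} = 0$ ($I{\left(g,P \right)} = \left(6 - 5\right) - 1 = 1 - 1 = 0$)
$\left(-10\right) 10 I{\left(0,0 \right)} = \left(-10\right) 10 \cdot 0 = \left(-100\right) 0 = 0$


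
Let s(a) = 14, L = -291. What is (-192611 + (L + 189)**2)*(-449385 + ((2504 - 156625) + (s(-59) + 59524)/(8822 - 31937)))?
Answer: 847268667782232/7705 ≈ 1.0996e+11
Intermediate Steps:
(-192611 + (L + 189)**2)*(-449385 + ((2504 - 156625) + (s(-59) + 59524)/(8822 - 31937))) = (-192611 + (-291 + 189)**2)*(-449385 + ((2504 - 156625) + (14 + 59524)/(8822 - 31937))) = (-192611 + (-102)**2)*(-449385 + (-154121 + 59538/(-23115))) = (-192611 + 10404)*(-449385 + (-154121 + 59538*(-1/23115))) = -182207*(-449385 + (-154121 - 19846/7705)) = -182207*(-449385 - 1187522151/7705) = -182207*(-4650033576/7705) = 847268667782232/7705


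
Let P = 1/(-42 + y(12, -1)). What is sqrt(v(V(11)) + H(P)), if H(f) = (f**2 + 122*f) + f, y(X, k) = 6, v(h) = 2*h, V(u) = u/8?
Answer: I*sqrt(863)/36 ≈ 0.81602*I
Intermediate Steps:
V(u) = u/8 (V(u) = u*(1/8) = u/8)
P = -1/36 (P = 1/(-42 + 6) = 1/(-36) = -1/36 ≈ -0.027778)
H(f) = f**2 + 123*f
sqrt(v(V(11)) + H(P)) = sqrt(2*((1/8)*11) - (123 - 1/36)/36) = sqrt(2*(11/8) - 1/36*4427/36) = sqrt(11/4 - 4427/1296) = sqrt(-863/1296) = I*sqrt(863)/36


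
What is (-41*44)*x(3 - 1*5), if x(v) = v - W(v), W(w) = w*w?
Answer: 10824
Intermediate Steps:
W(w) = w²
x(v) = v - v²
(-41*44)*x(3 - 1*5) = (-41*44)*((3 - 1*5)*(1 - (3 - 1*5))) = -1804*(3 - 5)*(1 - (3 - 5)) = -(-3608)*(1 - 1*(-2)) = -(-3608)*(1 + 2) = -(-3608)*3 = -1804*(-6) = 10824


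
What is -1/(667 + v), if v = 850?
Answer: -1/1517 ≈ -0.00065920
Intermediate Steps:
-1/(667 + v) = -1/(667 + 850) = -1/1517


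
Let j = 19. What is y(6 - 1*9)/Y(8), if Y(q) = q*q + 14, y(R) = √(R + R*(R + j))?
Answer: I*√51/78 ≈ 0.091557*I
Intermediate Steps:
y(R) = √(R + R*(19 + R)) (y(R) = √(R + R*(R + 19)) = √(R + R*(19 + R)))
Y(q) = 14 + q² (Y(q) = q² + 14 = 14 + q²)
y(6 - 1*9)/Y(8) = √((6 - 1*9)*(20 + (6 - 1*9)))/(14 + 8²) = √((6 - 9)*(20 + (6 - 9)))/(14 + 64) = √(-3*(20 - 3))/78 = √(-3*17)*(1/78) = √(-51)*(1/78) = (I*√51)*(1/78) = I*√51/78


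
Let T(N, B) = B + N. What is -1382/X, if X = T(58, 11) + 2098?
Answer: -1382/2167 ≈ -0.63775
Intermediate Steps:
X = 2167 (X = (11 + 58) + 2098 = 69 + 2098 = 2167)
-1382/X = -1382/2167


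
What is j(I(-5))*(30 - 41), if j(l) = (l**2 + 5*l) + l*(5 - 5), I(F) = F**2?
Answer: -8250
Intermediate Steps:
j(l) = l**2 + 5*l (j(l) = (l**2 + 5*l) + l*0 = (l**2 + 5*l) + 0 = l**2 + 5*l)
j(I(-5))*(30 - 41) = ((-5)**2*(5 + (-5)**2))*(30 - 41) = (25*(5 + 25))*(-11) = (25*30)*(-11) = 750*(-11) = -8250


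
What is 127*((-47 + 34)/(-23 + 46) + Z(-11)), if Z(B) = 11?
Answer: 30480/23 ≈ 1325.2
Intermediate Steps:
127*((-47 + 34)/(-23 + 46) + Z(-11)) = 127*((-47 + 34)/(-23 + 46) + 11) = 127*(-13/23 + 11) = 127*(240/23) = 30480/23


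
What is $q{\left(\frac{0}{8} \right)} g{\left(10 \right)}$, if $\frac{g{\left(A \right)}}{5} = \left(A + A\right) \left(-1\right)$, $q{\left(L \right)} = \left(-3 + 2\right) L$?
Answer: $0$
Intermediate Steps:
$q{\left(L \right)} = - L$
$g{\left(A \right)} = - 10 A$ ($g{\left(A \right)} = 5 \left(A + A\right) \left(-1\right) = 5 \cdot 2 A \left(-1\right) = 5 \left(- 2 A\right) = - 10 A$)
$q{\left(\frac{0}{8} \right)} g{\left(10 \right)} = - \frac{0}{8} \left(\left(-10\right) 10\right) = - \frac{0}{8} \left(-100\right) = \left(-1\right) 0 \left(-100\right) = 0 \left(-100\right) = 0$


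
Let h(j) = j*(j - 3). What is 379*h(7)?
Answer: 10612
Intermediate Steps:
h(j) = j*(-3 + j)
379*h(7) = 379*(7*(-3 + 7)) = 379*(7*4) = 379*28 = 10612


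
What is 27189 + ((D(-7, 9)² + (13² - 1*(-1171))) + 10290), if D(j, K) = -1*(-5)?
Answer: 38844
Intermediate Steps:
D(j, K) = 5
27189 + ((D(-7, 9)² + (13² - 1*(-1171))) + 10290) = 27189 + ((5² + (13² - 1*(-1171))) + 10290) = 27189 + ((25 + (169 + 1171)) + 10290) = 27189 + ((25 + 1340) + 10290) = 27189 + (1365 + 10290) = 27189 + 11655 = 38844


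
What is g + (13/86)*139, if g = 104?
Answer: 10751/86 ≈ 125.01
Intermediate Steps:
g + (13/86)*139 = 104 + (13/86)*139 = 104 + 1807/86 = 10751/86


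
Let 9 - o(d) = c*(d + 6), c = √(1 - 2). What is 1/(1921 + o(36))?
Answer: 965/1863332 + 21*I/1863332 ≈ 0.00051789 + 1.127e-5*I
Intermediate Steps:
c = I (c = √(-1) = I ≈ 1.0*I)
o(d) = 9 - I*(6 + d) (o(d) = 9 - I*(d + 6) = 9 - I*(6 + d))
1/(1921 + o(36)) = 1/(1921 + (9 - 6*I - 1*I*36)) = 1/(1921 + (9 - 6*I - 36*I)) = 1/(1921 + (9 - 42*I)) = 1/(1930 - 42*I) = (1930 + 42*I)/3726664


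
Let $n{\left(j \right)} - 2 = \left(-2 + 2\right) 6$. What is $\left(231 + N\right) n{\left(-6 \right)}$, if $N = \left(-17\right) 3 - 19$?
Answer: $322$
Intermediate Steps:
$n{\left(j \right)} = 2$ ($n{\left(j \right)} = 2 + \left(-2 + 2\right) 6 = 2 + 0 \cdot 6 = 2 + 0 = 2$)
$N = -70$ ($N = -51 - 19 = -70$)
$\left(231 + N\right) n{\left(-6 \right)} = \left(231 - 70\right) 2 = 161 \cdot 2 = 322$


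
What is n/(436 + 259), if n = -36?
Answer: -36/695 ≈ -0.051799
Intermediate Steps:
n/(436 + 259) = -36/(436 + 259) = -36/695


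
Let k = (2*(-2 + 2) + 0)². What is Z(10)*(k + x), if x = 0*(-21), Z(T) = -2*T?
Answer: 0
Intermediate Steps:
k = 0 (k = (2*0 + 0)² = (0 + 0)² = 0² = 0)
x = 0
Z(10)*(k + x) = (-2*10)*(0 + 0) = -20*0 = 0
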